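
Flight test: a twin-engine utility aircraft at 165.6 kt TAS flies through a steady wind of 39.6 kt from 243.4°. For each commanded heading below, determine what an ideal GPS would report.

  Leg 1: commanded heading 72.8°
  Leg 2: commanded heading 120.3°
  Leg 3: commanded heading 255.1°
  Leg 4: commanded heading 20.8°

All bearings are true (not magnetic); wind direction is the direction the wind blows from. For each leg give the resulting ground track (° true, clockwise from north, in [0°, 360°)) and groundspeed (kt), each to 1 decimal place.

Leg 1: track=71.0°, groundspeed=204.8 kt
Leg 2: track=110.3°, groundspeed=190.1 kt
Leg 3: track=258.7°, groundspeed=127.1 kt
Leg 4: track=28.6°, groundspeed=196.6 kt

Leg 1: heading 72.8°; drift -1.8° → track 71.0°, groundspeed 204.8 kt
Leg 2: heading 120.3°; drift -10.0° → track 110.3°, groundspeed 190.1 kt
Leg 3: heading 255.1°; drift +3.6° → track 258.7°, groundspeed 127.1 kt
Leg 4: heading 20.8°; drift +7.8° → track 28.6°, groundspeed 196.6 kt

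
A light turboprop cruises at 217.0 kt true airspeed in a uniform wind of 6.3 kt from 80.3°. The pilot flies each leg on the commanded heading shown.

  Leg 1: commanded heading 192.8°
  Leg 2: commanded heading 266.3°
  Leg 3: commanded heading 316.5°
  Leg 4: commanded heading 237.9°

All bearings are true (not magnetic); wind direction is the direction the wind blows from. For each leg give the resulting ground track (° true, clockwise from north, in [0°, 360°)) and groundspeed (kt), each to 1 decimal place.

Leg 1: track=194.3°, groundspeed=219.5 kt
Leg 2: track=266.1°, groundspeed=223.3 kt
Leg 3: track=315.1°, groundspeed=220.6 kt
Leg 4: track=238.5°, groundspeed=222.8 kt

Leg 1: heading 192.8°; drift +1.5° → track 194.3°, groundspeed 219.5 kt
Leg 2: heading 266.3°; drift -0.2° → track 266.1°, groundspeed 223.3 kt
Leg 3: heading 316.5°; drift -1.4° → track 315.1°, groundspeed 220.6 kt
Leg 4: heading 237.9°; drift +0.6° → track 238.5°, groundspeed 222.8 kt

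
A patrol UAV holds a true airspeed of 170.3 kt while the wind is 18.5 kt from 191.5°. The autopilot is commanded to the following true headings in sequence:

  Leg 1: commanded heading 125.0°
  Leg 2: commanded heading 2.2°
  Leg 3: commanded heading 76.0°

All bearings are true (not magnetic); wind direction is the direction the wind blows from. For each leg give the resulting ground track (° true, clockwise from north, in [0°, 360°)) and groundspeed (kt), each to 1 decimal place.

Leg 1: track=119.1°, groundspeed=163.8 kt
Leg 2: track=3.1°, groundspeed=188.6 kt
Leg 3: track=70.6°, groundspeed=179.0 kt

Leg 1: heading 125.0°; drift -5.9° → track 119.1°, groundspeed 163.8 kt
Leg 2: heading 2.2°; drift +0.9° → track 3.1°, groundspeed 188.6 kt
Leg 3: heading 76.0°; drift -5.4° → track 70.6°, groundspeed 179.0 kt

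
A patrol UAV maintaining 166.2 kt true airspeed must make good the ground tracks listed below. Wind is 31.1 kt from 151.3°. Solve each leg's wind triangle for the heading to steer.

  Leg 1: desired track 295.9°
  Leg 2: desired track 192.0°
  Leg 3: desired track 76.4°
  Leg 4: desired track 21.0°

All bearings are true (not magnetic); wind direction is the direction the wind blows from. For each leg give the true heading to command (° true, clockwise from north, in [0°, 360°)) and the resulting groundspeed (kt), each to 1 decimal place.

Leg 1: desired track 295.9°; wind correction -6.2° → command heading 289.7°, groundspeed 190.6 kt
Leg 2: desired track 192.0°; wind correction -7.0° → command heading 185.0°, groundspeed 141.4 kt
Leg 3: desired track 76.4°; wind correction +10.4° → command heading 86.8°, groundspeed 155.4 kt
Leg 4: desired track 21.0°; wind correction +8.2° → command heading 29.2°, groundspeed 184.6 kt

Leg 1: heading=289.7°, groundspeed=190.6 kt
Leg 2: heading=185.0°, groundspeed=141.4 kt
Leg 3: heading=86.8°, groundspeed=155.4 kt
Leg 4: heading=29.2°, groundspeed=184.6 kt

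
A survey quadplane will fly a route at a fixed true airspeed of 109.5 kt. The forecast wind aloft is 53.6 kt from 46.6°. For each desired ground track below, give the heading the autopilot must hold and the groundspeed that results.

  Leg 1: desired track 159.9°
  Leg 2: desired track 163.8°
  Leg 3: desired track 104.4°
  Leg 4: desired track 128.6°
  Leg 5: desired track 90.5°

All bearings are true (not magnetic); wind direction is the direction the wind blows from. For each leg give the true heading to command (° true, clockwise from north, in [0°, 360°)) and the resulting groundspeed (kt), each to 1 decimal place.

Leg 1: desired track 159.9°; wind correction -26.7° → command heading 133.2°, groundspeed 119.0 kt
Leg 2: desired track 163.8°; wind correction -25.8° → command heading 138.0°, groundspeed 123.1 kt
Leg 3: desired track 104.4°; wind correction -24.5° → command heading 79.9°, groundspeed 71.1 kt
Leg 4: desired track 128.6°; wind correction -29.0° → command heading 99.6°, groundspeed 88.3 kt
Leg 5: desired track 90.5°; wind correction -19.8° → command heading 70.7°, groundspeed 64.4 kt

Leg 1: heading=133.2°, groundspeed=119.0 kt
Leg 2: heading=138.0°, groundspeed=123.1 kt
Leg 3: heading=79.9°, groundspeed=71.1 kt
Leg 4: heading=99.6°, groundspeed=88.3 kt
Leg 5: heading=70.7°, groundspeed=64.4 kt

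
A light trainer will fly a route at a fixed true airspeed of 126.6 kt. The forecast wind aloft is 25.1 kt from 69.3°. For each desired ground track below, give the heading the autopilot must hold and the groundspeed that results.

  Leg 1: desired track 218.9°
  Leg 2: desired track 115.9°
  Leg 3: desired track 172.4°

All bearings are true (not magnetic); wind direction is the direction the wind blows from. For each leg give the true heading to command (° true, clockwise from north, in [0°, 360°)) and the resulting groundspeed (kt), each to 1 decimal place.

Leg 1: heading=213.1°, groundspeed=147.6 kt
Leg 2: heading=107.6°, groundspeed=108.0 kt
Leg 3: heading=161.3°, groundspeed=129.9 kt

Leg 1: desired track 218.9°; wind correction -5.8° → command heading 213.1°, groundspeed 147.6 kt
Leg 2: desired track 115.9°; wind correction -8.3° → command heading 107.6°, groundspeed 108.0 kt
Leg 3: desired track 172.4°; wind correction -11.1° → command heading 161.3°, groundspeed 129.9 kt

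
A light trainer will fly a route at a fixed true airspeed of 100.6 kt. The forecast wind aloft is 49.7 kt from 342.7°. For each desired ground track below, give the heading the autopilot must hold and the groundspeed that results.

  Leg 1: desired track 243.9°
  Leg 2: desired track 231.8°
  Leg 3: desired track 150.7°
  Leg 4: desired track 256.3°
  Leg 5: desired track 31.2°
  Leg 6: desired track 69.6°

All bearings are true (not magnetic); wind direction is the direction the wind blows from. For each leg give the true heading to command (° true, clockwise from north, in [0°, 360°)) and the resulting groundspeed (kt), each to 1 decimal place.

Leg 1: desired track 243.9°; wind correction +29.2° → command heading 273.1°, groundspeed 95.4 kt
Leg 2: desired track 231.8°; wind correction +27.5° → command heading 259.3°, groundspeed 107.0 kt
Leg 3: desired track 150.7°; wind correction -5.9° → command heading 144.8°, groundspeed 148.7 kt
Leg 4: desired track 256.3°; wind correction +29.5° → command heading 285.8°, groundspeed 84.4 kt
Leg 5: desired track 31.2°; wind correction -21.7° → command heading 9.5°, groundspeed 60.5 kt
Leg 6: desired track 69.6°; wind correction -29.6° → command heading 40.0°, groundspeed 84.8 kt

Leg 1: heading=273.1°, groundspeed=95.4 kt
Leg 2: heading=259.3°, groundspeed=107.0 kt
Leg 3: heading=144.8°, groundspeed=148.7 kt
Leg 4: heading=285.8°, groundspeed=84.4 kt
Leg 5: heading=9.5°, groundspeed=60.5 kt
Leg 6: heading=40.0°, groundspeed=84.8 kt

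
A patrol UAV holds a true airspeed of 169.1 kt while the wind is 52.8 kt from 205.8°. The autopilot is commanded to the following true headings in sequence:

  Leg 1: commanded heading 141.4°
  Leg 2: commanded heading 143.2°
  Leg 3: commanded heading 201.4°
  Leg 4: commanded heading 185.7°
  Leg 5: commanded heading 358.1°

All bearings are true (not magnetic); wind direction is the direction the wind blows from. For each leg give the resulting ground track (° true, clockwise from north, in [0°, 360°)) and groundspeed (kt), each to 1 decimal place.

Leg 1: heading 141.4°; drift -18.0° → track 123.4°, groundspeed 153.8 kt
Leg 2: heading 143.2°; drift -17.9° → track 125.3°, groundspeed 152.2 kt
Leg 3: heading 201.4°; drift -2.0° → track 199.4°, groundspeed 116.5 kt
Leg 4: heading 185.7°; drift -8.6° → track 177.1°, groundspeed 120.9 kt
Leg 5: heading 358.1°; drift +6.5° → track 4.6°, groundspeed 217.2 kt

Leg 1: track=123.4°, groundspeed=153.8 kt
Leg 2: track=125.3°, groundspeed=152.2 kt
Leg 3: track=199.4°, groundspeed=116.5 kt
Leg 4: track=177.1°, groundspeed=120.9 kt
Leg 5: track=4.6°, groundspeed=217.2 kt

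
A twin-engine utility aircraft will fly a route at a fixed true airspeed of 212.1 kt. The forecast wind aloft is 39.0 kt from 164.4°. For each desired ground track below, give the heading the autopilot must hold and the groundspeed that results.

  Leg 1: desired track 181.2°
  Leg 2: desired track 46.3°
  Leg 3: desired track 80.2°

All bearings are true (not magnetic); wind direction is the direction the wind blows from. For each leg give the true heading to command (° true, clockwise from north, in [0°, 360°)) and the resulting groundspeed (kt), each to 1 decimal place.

Leg 1: heading=178.2°, groundspeed=174.5 kt
Leg 2: heading=55.6°, groundspeed=227.7 kt
Leg 3: heading=90.7°, groundspeed=204.6 kt

Leg 1: desired track 181.2°; wind correction -3.0° → command heading 178.2°, groundspeed 174.5 kt
Leg 2: desired track 46.3°; wind correction +9.3° → command heading 55.6°, groundspeed 227.7 kt
Leg 3: desired track 80.2°; wind correction +10.5° → command heading 90.7°, groundspeed 204.6 kt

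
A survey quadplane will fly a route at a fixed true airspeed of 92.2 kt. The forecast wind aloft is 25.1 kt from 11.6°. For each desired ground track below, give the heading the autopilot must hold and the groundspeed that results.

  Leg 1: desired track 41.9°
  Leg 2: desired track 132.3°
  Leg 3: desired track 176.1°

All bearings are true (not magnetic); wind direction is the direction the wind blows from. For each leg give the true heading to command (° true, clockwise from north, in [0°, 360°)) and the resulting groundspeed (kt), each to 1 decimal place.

Leg 1: desired track 41.9°; wind correction -7.9° → command heading 34.0°, groundspeed 69.7 kt
Leg 2: desired track 132.3°; wind correction -13.5° → command heading 118.8°, groundspeed 102.5 kt
Leg 3: desired track 176.1°; wind correction -4.2° → command heading 171.9°, groundspeed 116.1 kt

Leg 1: heading=34.0°, groundspeed=69.7 kt
Leg 2: heading=118.8°, groundspeed=102.5 kt
Leg 3: heading=171.9°, groundspeed=116.1 kt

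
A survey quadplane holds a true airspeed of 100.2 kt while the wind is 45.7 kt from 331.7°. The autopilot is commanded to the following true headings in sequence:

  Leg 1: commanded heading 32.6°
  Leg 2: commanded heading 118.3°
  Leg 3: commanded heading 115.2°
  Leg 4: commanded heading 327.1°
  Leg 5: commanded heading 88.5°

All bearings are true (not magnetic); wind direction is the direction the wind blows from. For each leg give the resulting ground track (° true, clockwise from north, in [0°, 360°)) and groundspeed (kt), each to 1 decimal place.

Leg 1: heading 32.6°; drift +27.1° → track 59.7°, groundspeed 87.6 kt
Leg 2: heading 118.3°; drift +10.3° → track 128.6°, groundspeed 140.6 kt
Leg 3: heading 115.2°; drift +11.2° → track 126.4°, groundspeed 139.6 kt
Leg 4: heading 327.1°; drift -3.8° → track 323.3°, groundspeed 54.8 kt
Leg 5: heading 88.5°; drift +18.7° → track 107.2°, groundspeed 127.5 kt

Leg 1: track=59.7°, groundspeed=87.6 kt
Leg 2: track=128.6°, groundspeed=140.6 kt
Leg 3: track=126.4°, groundspeed=139.6 kt
Leg 4: track=323.3°, groundspeed=54.8 kt
Leg 5: track=107.2°, groundspeed=127.5 kt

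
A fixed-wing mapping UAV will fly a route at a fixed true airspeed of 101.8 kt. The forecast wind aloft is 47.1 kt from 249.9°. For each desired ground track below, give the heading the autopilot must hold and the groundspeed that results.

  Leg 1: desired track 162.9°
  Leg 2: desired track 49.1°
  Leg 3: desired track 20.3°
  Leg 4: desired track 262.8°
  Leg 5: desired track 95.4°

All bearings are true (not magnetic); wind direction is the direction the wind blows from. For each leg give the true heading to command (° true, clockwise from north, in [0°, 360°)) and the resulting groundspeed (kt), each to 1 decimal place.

Leg 1: desired track 162.9°; wind correction +27.5° → command heading 190.4°, groundspeed 87.8 kt
Leg 2: desired track 49.1°; wind correction -9.5° → command heading 39.6°, groundspeed 144.4 kt
Leg 3: desired track 20.3°; wind correction -20.6° → command heading 359.7°, groundspeed 125.8 kt
Leg 4: desired track 262.8°; wind correction -5.9° → command heading 256.9°, groundspeed 55.3 kt
Leg 5: desired track 95.4°; wind correction +11.5° → command heading 106.9°, groundspeed 142.3 kt

Leg 1: heading=190.4°, groundspeed=87.8 kt
Leg 2: heading=39.6°, groundspeed=144.4 kt
Leg 3: heading=359.7°, groundspeed=125.8 kt
Leg 4: heading=256.9°, groundspeed=55.3 kt
Leg 5: heading=106.9°, groundspeed=142.3 kt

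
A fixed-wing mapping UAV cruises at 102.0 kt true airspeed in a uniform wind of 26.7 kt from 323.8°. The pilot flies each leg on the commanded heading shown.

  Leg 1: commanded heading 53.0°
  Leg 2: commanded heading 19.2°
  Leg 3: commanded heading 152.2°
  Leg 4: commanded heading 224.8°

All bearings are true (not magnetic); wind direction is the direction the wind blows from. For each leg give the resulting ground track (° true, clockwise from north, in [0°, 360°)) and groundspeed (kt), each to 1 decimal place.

Leg 1: track=67.7°, groundspeed=105.1 kt
Leg 2: track=33.4°, groundspeed=89.6 kt
Leg 3: track=150.5°, groundspeed=128.5 kt
Leg 4: track=210.9°, groundspeed=109.4 kt

Leg 1: heading 53.0°; drift +14.7° → track 67.7°, groundspeed 105.1 kt
Leg 2: heading 19.2°; drift +14.2° → track 33.4°, groundspeed 89.6 kt
Leg 3: heading 152.2°; drift -1.7° → track 150.5°, groundspeed 128.5 kt
Leg 4: heading 224.8°; drift -13.9° → track 210.9°, groundspeed 109.4 kt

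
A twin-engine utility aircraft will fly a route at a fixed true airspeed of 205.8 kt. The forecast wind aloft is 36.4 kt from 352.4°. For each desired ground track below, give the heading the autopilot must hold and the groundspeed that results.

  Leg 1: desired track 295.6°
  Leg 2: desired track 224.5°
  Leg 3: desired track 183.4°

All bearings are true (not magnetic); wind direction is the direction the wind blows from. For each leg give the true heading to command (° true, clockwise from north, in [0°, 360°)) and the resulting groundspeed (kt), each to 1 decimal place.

Leg 1: heading=304.1°, groundspeed=183.6 kt
Leg 2: heading=232.5°, groundspeed=226.1 kt
Leg 3: heading=185.3°, groundspeed=241.4 kt

Leg 1: desired track 295.6°; wind correction +8.5° → command heading 304.1°, groundspeed 183.6 kt
Leg 2: desired track 224.5°; wind correction +8.0° → command heading 232.5°, groundspeed 226.1 kt
Leg 3: desired track 183.4°; wind correction +1.9° → command heading 185.3°, groundspeed 241.4 kt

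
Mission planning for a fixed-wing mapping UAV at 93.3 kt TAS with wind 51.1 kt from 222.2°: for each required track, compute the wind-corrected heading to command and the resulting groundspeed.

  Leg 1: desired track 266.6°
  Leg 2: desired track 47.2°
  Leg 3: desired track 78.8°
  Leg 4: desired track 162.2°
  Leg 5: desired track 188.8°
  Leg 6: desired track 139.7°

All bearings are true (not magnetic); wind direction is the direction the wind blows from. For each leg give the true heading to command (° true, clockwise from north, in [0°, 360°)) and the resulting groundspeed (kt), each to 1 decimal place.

Leg 1: heading=244.1°, groundspeed=49.7 kt
Leg 2: heading=49.9°, groundspeed=144.1 kt
Leg 3: heading=97.9°, groundspeed=129.2 kt
Leg 4: heading=190.5°, groundspeed=56.6 kt
Leg 5: heading=206.3°, groundspeed=46.3 kt
Leg 6: heading=172.6°, groundspeed=71.7 kt

Leg 1: desired track 266.6°; wind correction -22.5° → command heading 244.1°, groundspeed 49.7 kt
Leg 2: desired track 47.2°; wind correction +2.7° → command heading 49.9°, groundspeed 144.1 kt
Leg 3: desired track 78.8°; wind correction +19.1° → command heading 97.9°, groundspeed 129.2 kt
Leg 4: desired track 162.2°; wind correction +28.3° → command heading 190.5°, groundspeed 56.6 kt
Leg 5: desired track 188.8°; wind correction +17.5° → command heading 206.3°, groundspeed 46.3 kt
Leg 6: desired track 139.7°; wind correction +32.9° → command heading 172.6°, groundspeed 71.7 kt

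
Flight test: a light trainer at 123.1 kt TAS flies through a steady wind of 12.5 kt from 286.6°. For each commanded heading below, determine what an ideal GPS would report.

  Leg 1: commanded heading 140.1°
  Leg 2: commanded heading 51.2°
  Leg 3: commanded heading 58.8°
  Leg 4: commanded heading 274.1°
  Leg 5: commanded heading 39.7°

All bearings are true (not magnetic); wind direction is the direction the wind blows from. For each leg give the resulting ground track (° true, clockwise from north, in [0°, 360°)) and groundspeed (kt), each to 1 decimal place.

Leg 1: track=137.1°, groundspeed=133.7 kt
Leg 2: track=55.7°, groundspeed=130.6 kt
Leg 3: track=62.8°, groundspeed=131.8 kt
Leg 4: track=272.7°, groundspeed=110.9 kt
Leg 5: track=44.8°, groundspeed=128.5 kt

Leg 1: heading 140.1°; drift -3.0° → track 137.1°, groundspeed 133.7 kt
Leg 2: heading 51.2°; drift +4.5° → track 55.7°, groundspeed 130.6 kt
Leg 3: heading 58.8°; drift +4.0° → track 62.8°, groundspeed 131.8 kt
Leg 4: heading 274.1°; drift -1.4° → track 272.7°, groundspeed 110.9 kt
Leg 5: heading 39.7°; drift +5.1° → track 44.8°, groundspeed 128.5 kt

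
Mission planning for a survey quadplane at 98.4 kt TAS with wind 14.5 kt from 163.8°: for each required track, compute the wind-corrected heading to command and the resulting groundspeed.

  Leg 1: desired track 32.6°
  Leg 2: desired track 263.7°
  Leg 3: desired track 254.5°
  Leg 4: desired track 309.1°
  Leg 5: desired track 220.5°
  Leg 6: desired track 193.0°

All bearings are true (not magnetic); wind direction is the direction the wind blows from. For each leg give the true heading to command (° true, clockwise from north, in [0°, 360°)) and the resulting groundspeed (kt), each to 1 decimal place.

Leg 1: desired track 32.6°; wind correction +6.4° → command heading 39.0°, groundspeed 107.3 kt
Leg 2: desired track 263.7°; wind correction -8.3° → command heading 255.4°, groundspeed 99.9 kt
Leg 3: desired track 254.5°; wind correction -8.5° → command heading 246.0°, groundspeed 97.5 kt
Leg 4: desired track 309.1°; wind correction -4.8° → command heading 304.3°, groundspeed 110.0 kt
Leg 5: desired track 220.5°; wind correction -7.1° → command heading 213.4°, groundspeed 89.7 kt
Leg 6: desired track 193.0°; wind correction -4.1° → command heading 188.9°, groundspeed 85.5 kt

Leg 1: heading=39.0°, groundspeed=107.3 kt
Leg 2: heading=255.4°, groundspeed=99.9 kt
Leg 3: heading=246.0°, groundspeed=97.5 kt
Leg 4: heading=304.3°, groundspeed=110.0 kt
Leg 5: heading=213.4°, groundspeed=89.7 kt
Leg 6: heading=188.9°, groundspeed=85.5 kt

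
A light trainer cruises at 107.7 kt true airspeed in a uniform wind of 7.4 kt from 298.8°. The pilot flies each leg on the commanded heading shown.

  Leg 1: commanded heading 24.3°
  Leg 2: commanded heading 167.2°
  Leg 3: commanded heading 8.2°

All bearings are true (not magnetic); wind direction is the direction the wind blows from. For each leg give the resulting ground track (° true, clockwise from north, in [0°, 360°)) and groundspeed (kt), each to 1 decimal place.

Leg 1: track=28.2°, groundspeed=107.4 kt
Leg 2: track=164.4°, groundspeed=112.7 kt
Leg 3: track=12.0°, groundspeed=105.3 kt

Leg 1: heading 24.3°; drift +3.9° → track 28.2°, groundspeed 107.4 kt
Leg 2: heading 167.2°; drift -2.8° → track 164.4°, groundspeed 112.7 kt
Leg 3: heading 8.2°; drift +3.8° → track 12.0°, groundspeed 105.3 kt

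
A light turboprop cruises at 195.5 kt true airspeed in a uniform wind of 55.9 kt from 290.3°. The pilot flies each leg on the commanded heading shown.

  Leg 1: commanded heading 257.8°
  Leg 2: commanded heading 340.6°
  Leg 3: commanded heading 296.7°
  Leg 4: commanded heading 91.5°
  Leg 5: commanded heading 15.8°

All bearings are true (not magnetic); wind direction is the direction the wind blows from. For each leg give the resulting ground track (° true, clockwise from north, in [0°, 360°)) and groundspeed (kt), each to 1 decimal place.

Leg 1: heading 257.8°; drift -11.4° → track 246.4°, groundspeed 151.4 kt
Leg 2: heading 340.6°; drift +15.1° → track 355.7°, groundspeed 165.5 kt
Leg 3: heading 296.7°; drift +2.5° → track 299.2°, groundspeed 140.1 kt
Leg 4: heading 91.5°; drift +4.1° → track 95.6°, groundspeed 249.1 kt
Leg 5: heading 15.8°; drift +16.3° → track 32.1°, groundspeed 199.1 kt

Leg 1: track=246.4°, groundspeed=151.4 kt
Leg 2: track=355.7°, groundspeed=165.5 kt
Leg 3: track=299.2°, groundspeed=140.1 kt
Leg 4: track=95.6°, groundspeed=249.1 kt
Leg 5: track=32.1°, groundspeed=199.1 kt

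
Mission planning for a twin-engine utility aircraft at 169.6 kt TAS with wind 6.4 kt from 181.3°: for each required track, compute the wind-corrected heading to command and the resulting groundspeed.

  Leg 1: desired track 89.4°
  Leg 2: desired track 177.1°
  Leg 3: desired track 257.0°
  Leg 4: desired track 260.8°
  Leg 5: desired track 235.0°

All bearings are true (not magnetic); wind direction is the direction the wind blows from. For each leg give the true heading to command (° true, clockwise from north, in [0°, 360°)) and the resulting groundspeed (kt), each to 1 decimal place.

Leg 1: desired track 89.4°; wind correction +2.2° → command heading 91.6°, groundspeed 169.7 kt
Leg 2: desired track 177.1°; wind correction +0.2° → command heading 177.3°, groundspeed 163.2 kt
Leg 3: desired track 257.0°; wind correction -2.1° → command heading 254.9°, groundspeed 167.9 kt
Leg 4: desired track 260.8°; wind correction -2.1° → command heading 258.7°, groundspeed 168.3 kt
Leg 5: desired track 235.0°; wind correction -1.7° → command heading 233.3°, groundspeed 165.7 kt

Leg 1: heading=91.6°, groundspeed=169.7 kt
Leg 2: heading=177.3°, groundspeed=163.2 kt
Leg 3: heading=254.9°, groundspeed=167.9 kt
Leg 4: heading=258.7°, groundspeed=168.3 kt
Leg 5: heading=233.3°, groundspeed=165.7 kt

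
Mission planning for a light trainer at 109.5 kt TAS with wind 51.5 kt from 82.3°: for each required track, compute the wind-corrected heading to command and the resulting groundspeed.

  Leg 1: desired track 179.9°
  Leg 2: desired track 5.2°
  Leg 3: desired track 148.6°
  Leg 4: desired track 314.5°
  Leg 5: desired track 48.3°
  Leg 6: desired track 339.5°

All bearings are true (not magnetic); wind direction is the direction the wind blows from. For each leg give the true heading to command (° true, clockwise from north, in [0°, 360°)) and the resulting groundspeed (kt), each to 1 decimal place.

Leg 1: desired track 179.9°; wind correction -27.8° → command heading 152.1°, groundspeed 103.7 kt
Leg 2: desired track 5.2°; wind correction +27.3° → command heading 32.5°, groundspeed 85.8 kt
Leg 3: desired track 148.6°; wind correction -25.5° → command heading 123.1°, groundspeed 78.1 kt
Leg 4: desired track 314.5°; wind correction +21.8° → command heading 336.3°, groundspeed 133.2 kt
Leg 5: desired track 48.3°; wind correction +15.2° → command heading 63.5°, groundspeed 62.9 kt
Leg 6: desired track 339.5°; wind correction +27.3° → command heading 6.8°, groundspeed 108.7 kt

Leg 1: heading=152.1°, groundspeed=103.7 kt
Leg 2: heading=32.5°, groundspeed=85.8 kt
Leg 3: heading=123.1°, groundspeed=78.1 kt
Leg 4: heading=336.3°, groundspeed=133.2 kt
Leg 5: heading=63.5°, groundspeed=62.9 kt
Leg 6: heading=6.8°, groundspeed=108.7 kt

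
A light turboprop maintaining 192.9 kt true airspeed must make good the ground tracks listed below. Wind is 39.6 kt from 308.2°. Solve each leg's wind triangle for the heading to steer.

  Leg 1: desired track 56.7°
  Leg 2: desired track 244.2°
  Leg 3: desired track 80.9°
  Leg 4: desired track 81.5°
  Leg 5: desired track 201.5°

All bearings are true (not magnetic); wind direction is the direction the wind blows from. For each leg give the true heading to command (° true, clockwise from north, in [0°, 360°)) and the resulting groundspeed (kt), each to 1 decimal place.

Leg 1: heading=45.5°, groundspeed=201.8 kt
Leg 2: heading=254.8°, groundspeed=172.2 kt
Leg 3: heading=72.2°, groundspeed=217.5 kt
Leg 4: heading=72.9°, groundspeed=217.9 kt
Leg 5: heading=212.8°, groundspeed=200.5 kt

Leg 1: desired track 56.7°; wind correction -11.2° → command heading 45.5°, groundspeed 201.8 kt
Leg 2: desired track 244.2°; wind correction +10.6° → command heading 254.8°, groundspeed 172.2 kt
Leg 3: desired track 80.9°; wind correction -8.7° → command heading 72.2°, groundspeed 217.5 kt
Leg 4: desired track 81.5°; wind correction -8.6° → command heading 72.9°, groundspeed 217.9 kt
Leg 5: desired track 201.5°; wind correction +11.3° → command heading 212.8°, groundspeed 200.5 kt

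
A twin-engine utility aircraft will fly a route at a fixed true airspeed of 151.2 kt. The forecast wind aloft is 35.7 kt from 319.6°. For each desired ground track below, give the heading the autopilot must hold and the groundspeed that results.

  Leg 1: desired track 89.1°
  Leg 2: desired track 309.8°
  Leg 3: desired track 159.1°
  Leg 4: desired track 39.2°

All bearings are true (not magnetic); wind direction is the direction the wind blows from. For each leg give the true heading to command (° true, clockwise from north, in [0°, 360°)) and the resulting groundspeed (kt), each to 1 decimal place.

Leg 1: heading=78.6°, groundspeed=171.4 kt
Leg 2: heading=312.1°, groundspeed=115.9 kt
Leg 3: heading=163.6°, groundspeed=184.4 kt
Leg 4: heading=25.8°, groundspeed=140.6 kt

Leg 1: desired track 89.1°; wind correction -10.5° → command heading 78.6°, groundspeed 171.4 kt
Leg 2: desired track 309.8°; wind correction +2.3° → command heading 312.1°, groundspeed 115.9 kt
Leg 3: desired track 159.1°; wind correction +4.5° → command heading 163.6°, groundspeed 184.4 kt
Leg 4: desired track 39.2°; wind correction -13.4° → command heading 25.8°, groundspeed 140.6 kt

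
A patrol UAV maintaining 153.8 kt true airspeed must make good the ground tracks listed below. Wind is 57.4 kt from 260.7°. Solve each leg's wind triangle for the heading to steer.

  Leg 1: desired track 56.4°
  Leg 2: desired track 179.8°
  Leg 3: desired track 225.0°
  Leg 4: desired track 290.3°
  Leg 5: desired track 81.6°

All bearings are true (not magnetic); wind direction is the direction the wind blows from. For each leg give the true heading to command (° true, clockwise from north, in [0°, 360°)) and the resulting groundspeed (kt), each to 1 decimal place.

Leg 1: desired track 56.4°; wind correction -8.8° → command heading 47.6°, groundspeed 204.3 kt
Leg 2: desired track 179.8°; wind correction +21.6° → command heading 201.4°, groundspeed 133.9 kt
Leg 3: desired track 225.0°; wind correction +12.6° → command heading 237.6°, groundspeed 103.5 kt
Leg 4: desired track 290.3°; wind correction -10.6° → command heading 279.7°, groundspeed 101.3 kt
Leg 5: desired track 81.6°; wind correction +0.3° → command heading 81.9°, groundspeed 211.2 kt

Leg 1: heading=47.6°, groundspeed=204.3 kt
Leg 2: heading=201.4°, groundspeed=133.9 kt
Leg 3: heading=237.6°, groundspeed=103.5 kt
Leg 4: heading=279.7°, groundspeed=101.3 kt
Leg 5: heading=81.9°, groundspeed=211.2 kt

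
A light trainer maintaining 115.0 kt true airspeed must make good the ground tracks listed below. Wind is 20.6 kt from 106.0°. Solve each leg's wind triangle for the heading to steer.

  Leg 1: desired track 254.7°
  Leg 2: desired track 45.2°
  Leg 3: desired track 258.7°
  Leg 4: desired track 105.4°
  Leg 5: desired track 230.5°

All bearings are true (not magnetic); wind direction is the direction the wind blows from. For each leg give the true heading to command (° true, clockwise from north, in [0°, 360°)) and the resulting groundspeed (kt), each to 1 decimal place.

Leg 1: heading=249.4°, groundspeed=132.1 kt
Leg 2: heading=54.2°, groundspeed=103.5 kt
Leg 3: heading=254.0°, groundspeed=132.9 kt
Leg 4: heading=105.5°, groundspeed=94.4 kt
Leg 5: heading=222.0°, groundspeed=125.4 kt

Leg 1: desired track 254.7°; wind correction -5.3° → command heading 249.4°, groundspeed 132.1 kt
Leg 2: desired track 45.2°; wind correction +9.0° → command heading 54.2°, groundspeed 103.5 kt
Leg 3: desired track 258.7°; wind correction -4.7° → command heading 254.0°, groundspeed 132.9 kt
Leg 4: desired track 105.4°; wind correction +0.1° → command heading 105.5°, groundspeed 94.4 kt
Leg 5: desired track 230.5°; wind correction -8.5° → command heading 222.0°, groundspeed 125.4 kt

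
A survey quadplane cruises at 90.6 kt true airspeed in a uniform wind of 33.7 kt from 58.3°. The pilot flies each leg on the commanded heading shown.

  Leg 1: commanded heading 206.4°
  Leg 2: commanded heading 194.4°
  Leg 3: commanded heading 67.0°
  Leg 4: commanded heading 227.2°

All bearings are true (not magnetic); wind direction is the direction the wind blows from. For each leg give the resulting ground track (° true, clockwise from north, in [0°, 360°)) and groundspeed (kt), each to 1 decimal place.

Leg 1: heading 206.4°; drift +8.5° → track 214.9°, groundspeed 120.5 kt
Leg 2: heading 194.4°; drift +11.5° → track 205.9°, groundspeed 117.2 kt
Leg 3: heading 67.0°; drift +5.1° → track 72.1°, groundspeed 57.5 kt
Leg 4: heading 227.2°; drift +3.0° → track 230.2°, groundspeed 123.8 kt

Leg 1: track=214.9°, groundspeed=120.5 kt
Leg 2: track=205.9°, groundspeed=117.2 kt
Leg 3: track=72.1°, groundspeed=57.5 kt
Leg 4: track=230.2°, groundspeed=123.8 kt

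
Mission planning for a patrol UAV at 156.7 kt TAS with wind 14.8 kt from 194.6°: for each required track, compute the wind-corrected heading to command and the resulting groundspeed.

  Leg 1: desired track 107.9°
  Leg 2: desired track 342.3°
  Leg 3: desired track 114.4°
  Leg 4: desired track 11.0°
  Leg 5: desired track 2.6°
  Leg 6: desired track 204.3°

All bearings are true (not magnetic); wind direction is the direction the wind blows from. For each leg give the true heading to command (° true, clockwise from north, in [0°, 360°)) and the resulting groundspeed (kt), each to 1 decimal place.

Leg 1: desired track 107.9°; wind correction +5.4° → command heading 113.3°, groundspeed 155.1 kt
Leg 2: desired track 342.3°; wind correction -2.9° → command heading 339.4°, groundspeed 169.0 kt
Leg 3: desired track 114.4°; wind correction +5.3° → command heading 119.7°, groundspeed 153.5 kt
Leg 4: desired track 11.0°; wind correction -0.3° → command heading 10.7°, groundspeed 171.5 kt
Leg 5: desired track 2.6°; wind correction -1.1° → command heading 1.5°, groundspeed 171.1 kt
Leg 6: desired track 204.3°; wind correction -0.9° → command heading 203.4°, groundspeed 142.1 kt

Leg 1: heading=113.3°, groundspeed=155.1 kt
Leg 2: heading=339.4°, groundspeed=169.0 kt
Leg 3: heading=119.7°, groundspeed=153.5 kt
Leg 4: heading=10.7°, groundspeed=171.5 kt
Leg 5: heading=1.5°, groundspeed=171.1 kt
Leg 6: heading=203.4°, groundspeed=142.1 kt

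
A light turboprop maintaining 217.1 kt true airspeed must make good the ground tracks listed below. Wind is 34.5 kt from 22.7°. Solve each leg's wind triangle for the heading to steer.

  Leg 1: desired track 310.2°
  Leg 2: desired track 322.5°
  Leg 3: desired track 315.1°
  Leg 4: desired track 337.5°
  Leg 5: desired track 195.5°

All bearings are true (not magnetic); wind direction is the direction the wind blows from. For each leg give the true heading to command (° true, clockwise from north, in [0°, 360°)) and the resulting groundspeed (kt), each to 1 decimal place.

Leg 1: desired track 310.2°; wind correction +8.7° → command heading 318.9°, groundspeed 204.2 kt
Leg 2: desired track 322.5°; wind correction +7.9° → command heading 330.4°, groundspeed 197.9 kt
Leg 3: desired track 315.1°; wind correction +8.4° → command heading 323.5°, groundspeed 201.6 kt
Leg 4: desired track 337.5°; wind correction +6.5° → command heading 344.0°, groundspeed 191.4 kt
Leg 5: desired track 195.5°; wind correction -1.1° → command heading 194.4°, groundspeed 251.3 kt

Leg 1: heading=318.9°, groundspeed=204.2 kt
Leg 2: heading=330.4°, groundspeed=197.9 kt
Leg 3: heading=323.5°, groundspeed=201.6 kt
Leg 4: heading=344.0°, groundspeed=191.4 kt
Leg 5: heading=194.4°, groundspeed=251.3 kt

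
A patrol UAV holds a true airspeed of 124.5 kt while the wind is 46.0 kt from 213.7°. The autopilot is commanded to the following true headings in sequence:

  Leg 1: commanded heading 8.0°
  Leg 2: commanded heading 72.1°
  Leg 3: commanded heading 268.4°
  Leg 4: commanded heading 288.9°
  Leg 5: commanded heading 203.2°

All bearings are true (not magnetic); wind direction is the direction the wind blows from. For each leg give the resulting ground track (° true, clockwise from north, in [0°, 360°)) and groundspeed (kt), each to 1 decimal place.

Leg 1: heading 8.0°; drift +6.9° → track 14.9°, groundspeed 167.1 kt
Leg 2: heading 72.1°; drift -10.1° → track 62.0°, groundspeed 163.1 kt
Leg 3: heading 268.4°; drift +21.0° → track 289.4°, groundspeed 104.9 kt
Leg 4: heading 288.9°; drift +21.5° → track 310.4°, groundspeed 121.2 kt
Leg 5: heading 203.2°; drift -6.0° → track 197.2°, groundspeed 79.7 kt

Leg 1: track=14.9°, groundspeed=167.1 kt
Leg 2: track=62.0°, groundspeed=163.1 kt
Leg 3: track=289.4°, groundspeed=104.9 kt
Leg 4: track=310.4°, groundspeed=121.2 kt
Leg 5: track=197.2°, groundspeed=79.7 kt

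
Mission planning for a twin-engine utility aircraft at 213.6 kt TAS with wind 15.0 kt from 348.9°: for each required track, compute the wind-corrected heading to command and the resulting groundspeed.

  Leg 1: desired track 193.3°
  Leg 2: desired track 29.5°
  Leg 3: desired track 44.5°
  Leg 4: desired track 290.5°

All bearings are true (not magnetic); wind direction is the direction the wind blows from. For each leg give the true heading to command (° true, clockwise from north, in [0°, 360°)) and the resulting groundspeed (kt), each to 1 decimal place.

Leg 1: heading=195.0°, groundspeed=227.2 kt
Leg 2: heading=26.9°, groundspeed=202.0 kt
Leg 3: heading=41.2°, groundspeed=204.8 kt
Leg 4: heading=293.9°, groundspeed=205.4 kt

Leg 1: desired track 193.3°; wind correction +1.7° → command heading 195.0°, groundspeed 227.2 kt
Leg 2: desired track 29.5°; wind correction -2.6° → command heading 26.9°, groundspeed 202.0 kt
Leg 3: desired track 44.5°; wind correction -3.3° → command heading 41.2°, groundspeed 204.8 kt
Leg 4: desired track 290.5°; wind correction +3.4° → command heading 293.9°, groundspeed 205.4 kt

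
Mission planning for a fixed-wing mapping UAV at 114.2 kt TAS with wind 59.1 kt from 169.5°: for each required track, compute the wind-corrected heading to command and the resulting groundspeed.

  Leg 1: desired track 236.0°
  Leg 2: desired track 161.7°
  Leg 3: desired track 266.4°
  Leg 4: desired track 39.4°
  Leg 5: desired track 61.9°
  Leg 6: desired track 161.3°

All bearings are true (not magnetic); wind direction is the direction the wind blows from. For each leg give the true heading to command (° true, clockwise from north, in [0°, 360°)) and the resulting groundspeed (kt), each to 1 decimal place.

Leg 1: desired track 236.0°; wind correction -28.3° → command heading 207.7°, groundspeed 77.0 kt
Leg 2: desired track 161.7°; wind correction +4.0° → command heading 165.7°, groundspeed 55.4 kt
Leg 3: desired track 266.4°; wind correction -30.9° → command heading 235.5°, groundspeed 105.1 kt
Leg 4: desired track 39.4°; wind correction +23.3° → command heading 62.7°, groundspeed 142.9 kt
Leg 5: desired track 61.9°; wind correction +29.6° → command heading 91.5°, groundspeed 117.2 kt
Leg 6: desired track 161.3°; wind correction +4.2° → command heading 165.5°, groundspeed 55.4 kt

Leg 1: heading=207.7°, groundspeed=77.0 kt
Leg 2: heading=165.7°, groundspeed=55.4 kt
Leg 3: heading=235.5°, groundspeed=105.1 kt
Leg 4: heading=62.7°, groundspeed=142.9 kt
Leg 5: heading=91.5°, groundspeed=117.2 kt
Leg 6: heading=165.5°, groundspeed=55.4 kt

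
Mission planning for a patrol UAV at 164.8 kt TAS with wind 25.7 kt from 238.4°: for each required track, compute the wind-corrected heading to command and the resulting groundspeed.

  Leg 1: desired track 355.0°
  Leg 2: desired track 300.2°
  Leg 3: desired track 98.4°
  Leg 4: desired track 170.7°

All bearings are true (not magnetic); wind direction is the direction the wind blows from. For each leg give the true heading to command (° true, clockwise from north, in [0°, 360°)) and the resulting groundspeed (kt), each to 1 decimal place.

Leg 1: heading=347.0°, groundspeed=174.7 kt
Leg 2: heading=292.3°, groundspeed=151.1 kt
Leg 3: heading=104.2°, groundspeed=183.7 kt
Leg 4: heading=179.0°, groundspeed=153.3 kt

Leg 1: desired track 355.0°; wind correction -8.0° → command heading 347.0°, groundspeed 174.7 kt
Leg 2: desired track 300.2°; wind correction -7.9° → command heading 292.3°, groundspeed 151.1 kt
Leg 3: desired track 98.4°; wind correction +5.8° → command heading 104.2°, groundspeed 183.7 kt
Leg 4: desired track 170.7°; wind correction +8.3° → command heading 179.0°, groundspeed 153.3 kt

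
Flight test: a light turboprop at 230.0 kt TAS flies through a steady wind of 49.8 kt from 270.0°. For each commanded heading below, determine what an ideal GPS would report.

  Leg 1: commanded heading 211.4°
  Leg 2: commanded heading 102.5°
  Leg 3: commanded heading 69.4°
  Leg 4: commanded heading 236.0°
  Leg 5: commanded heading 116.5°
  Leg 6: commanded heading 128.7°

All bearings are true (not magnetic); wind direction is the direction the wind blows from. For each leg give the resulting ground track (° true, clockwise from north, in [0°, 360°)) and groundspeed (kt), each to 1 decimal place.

Leg 1: track=199.6°, groundspeed=208.4 kt
Leg 2: track=100.3°, groundspeed=278.8 kt
Leg 3: track=73.0°, groundspeed=277.2 kt
Leg 4: track=227.6°, groundspeed=190.8 kt
Leg 5: track=111.9°, groundspeed=275.5 kt
Leg 6: track=122.1°, groundspeed=270.7 kt

Leg 1: heading 211.4°; drift -11.8° → track 199.6°, groundspeed 208.4 kt
Leg 2: heading 102.5°; drift -2.2° → track 100.3°, groundspeed 278.8 kt
Leg 3: heading 69.4°; drift +3.6° → track 73.0°, groundspeed 277.2 kt
Leg 4: heading 236.0°; drift -8.4° → track 227.6°, groundspeed 190.8 kt
Leg 5: heading 116.5°; drift -4.6° → track 111.9°, groundspeed 275.5 kt
Leg 6: heading 128.7°; drift -6.6° → track 122.1°, groundspeed 270.7 kt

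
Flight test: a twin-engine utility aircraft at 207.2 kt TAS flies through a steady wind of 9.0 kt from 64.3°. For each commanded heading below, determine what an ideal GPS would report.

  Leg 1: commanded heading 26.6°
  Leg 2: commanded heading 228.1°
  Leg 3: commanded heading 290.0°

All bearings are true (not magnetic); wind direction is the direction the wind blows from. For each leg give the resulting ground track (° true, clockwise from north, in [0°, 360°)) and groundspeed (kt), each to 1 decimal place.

Leg 1: heading 26.6°; drift -1.6° → track 25.0°, groundspeed 200.2 kt
Leg 2: heading 228.1°; drift +0.7° → track 228.8°, groundspeed 215.9 kt
Leg 3: heading 290.0°; drift -1.7° → track 288.3°, groundspeed 213.6 kt

Leg 1: track=25.0°, groundspeed=200.2 kt
Leg 2: track=228.8°, groundspeed=215.9 kt
Leg 3: track=288.3°, groundspeed=213.6 kt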